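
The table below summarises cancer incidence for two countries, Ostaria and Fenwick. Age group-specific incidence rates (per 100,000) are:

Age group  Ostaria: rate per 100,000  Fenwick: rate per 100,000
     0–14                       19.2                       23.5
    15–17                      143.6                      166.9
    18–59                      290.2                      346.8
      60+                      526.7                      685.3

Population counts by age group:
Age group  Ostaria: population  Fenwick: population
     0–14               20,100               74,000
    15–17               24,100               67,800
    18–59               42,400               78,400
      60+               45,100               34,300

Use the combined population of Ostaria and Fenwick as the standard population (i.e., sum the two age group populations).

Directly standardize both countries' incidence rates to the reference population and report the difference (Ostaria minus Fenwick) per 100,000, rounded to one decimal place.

Combined standard total = 386,200; weights = 0.2437, 0.2380, 0.3128, 0.2056.
Ostaria: 0.2437×19.2 + 0.2380×143.6 + 0.3128×290.2 + 0.2056×526.7 = 237.9070 per 100,000.
Fenwick: 0.2437×23.5 + 0.2380×166.9 + 0.3128×346.8 + 0.2056×685.3 = 294.8103 per 100,000.
Difference = 237.9070 − 294.8103 = -56.9032.

-56.9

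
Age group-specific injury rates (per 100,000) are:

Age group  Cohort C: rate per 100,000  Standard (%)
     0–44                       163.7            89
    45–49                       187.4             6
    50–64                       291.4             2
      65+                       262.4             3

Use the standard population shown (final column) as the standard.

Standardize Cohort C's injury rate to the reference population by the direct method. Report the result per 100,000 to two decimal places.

Standard weights: 0.89, 0.06, 0.02, 0.03.
Standardized rate: 0.8900×163.7 + 0.0600×187.4 + 0.0200×291.4 + 0.0300×262.4 = 170.6370 per 100,000.

170.64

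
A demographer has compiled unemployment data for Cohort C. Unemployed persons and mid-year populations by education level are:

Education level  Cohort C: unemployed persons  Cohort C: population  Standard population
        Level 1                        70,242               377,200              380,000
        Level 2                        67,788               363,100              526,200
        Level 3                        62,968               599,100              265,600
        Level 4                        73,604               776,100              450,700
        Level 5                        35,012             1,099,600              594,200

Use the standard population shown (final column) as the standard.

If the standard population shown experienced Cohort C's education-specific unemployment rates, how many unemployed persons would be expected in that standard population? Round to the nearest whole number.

Education-specific rates per 1,000 for Cohort C: 186.220, 186.692, 105.104, 94.838, 31.841.
Expected unemployed persons = Σ (standard pop × education-specific rate ÷ 1,000)
= 380,000×186.220/1,000 + 526,200×186.692/1,000 + 265,600×105.104/1,000 + 450,700×94.838/1,000 + 594,200×31.841/1,000
= 70763.41 + 98237.53 + 27915.71 + 42743.62 + 18919.73 = 258579.99.

258580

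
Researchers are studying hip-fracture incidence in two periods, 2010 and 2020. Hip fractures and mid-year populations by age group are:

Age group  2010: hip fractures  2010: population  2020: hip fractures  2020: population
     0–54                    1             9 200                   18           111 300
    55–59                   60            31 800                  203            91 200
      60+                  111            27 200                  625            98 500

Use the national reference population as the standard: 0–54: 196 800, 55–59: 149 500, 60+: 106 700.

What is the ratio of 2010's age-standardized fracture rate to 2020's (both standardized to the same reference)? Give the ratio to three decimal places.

0.709

Age-specific rates per 100 000 for 2010: 10.87, 188.68, 408.09.
For 2020: 16.17, 222.59, 634.52.
Standard total = 453 000; weights = 0.4344, 0.3300, 0.2355.
2010: 0.4344×10.87 + 0.3300×188.68 + 0.2355×408.09 = 163.1119 per 100 000.
2020: 0.4344×16.17 + 0.3300×222.59 + 0.2355×634.52 = 229.9396 per 100 000.
Ratio = 163.1119 ÷ 229.9396 = 0.70937.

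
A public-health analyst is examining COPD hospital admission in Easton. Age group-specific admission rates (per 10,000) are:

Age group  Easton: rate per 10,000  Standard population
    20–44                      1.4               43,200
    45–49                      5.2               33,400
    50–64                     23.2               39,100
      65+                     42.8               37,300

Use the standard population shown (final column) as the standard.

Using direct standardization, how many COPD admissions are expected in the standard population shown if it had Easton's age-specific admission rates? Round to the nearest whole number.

274

Expected COPD admissions = Σ (standard pop × age-specific rate ÷ 10,000)
= 43,200×1.4/10,000 + 33,400×5.2/10,000 + 39,100×23.2/10,000 + 37,300×42.8/10,000
= 6.05 + 17.37 + 90.71 + 159.64 = 273.77.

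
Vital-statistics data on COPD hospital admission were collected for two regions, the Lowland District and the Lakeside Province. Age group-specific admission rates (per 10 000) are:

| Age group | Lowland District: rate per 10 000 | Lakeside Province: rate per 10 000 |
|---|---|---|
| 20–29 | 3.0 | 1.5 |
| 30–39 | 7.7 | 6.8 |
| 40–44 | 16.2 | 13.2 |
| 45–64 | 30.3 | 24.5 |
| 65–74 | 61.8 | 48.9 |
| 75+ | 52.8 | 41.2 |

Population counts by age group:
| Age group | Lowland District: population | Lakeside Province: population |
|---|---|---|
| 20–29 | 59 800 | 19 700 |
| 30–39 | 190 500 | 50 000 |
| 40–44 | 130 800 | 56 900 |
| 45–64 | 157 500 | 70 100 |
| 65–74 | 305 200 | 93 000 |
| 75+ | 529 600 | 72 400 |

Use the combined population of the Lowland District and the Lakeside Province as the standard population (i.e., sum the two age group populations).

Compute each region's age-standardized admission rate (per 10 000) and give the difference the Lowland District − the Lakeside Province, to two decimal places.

Combined standard total = 1 735 500; weights = 0.0458, 0.1386, 0.1082, 0.1311, 0.2294, 0.3469.
The Lowland District: 0.0458×3.0 + 0.1386×7.7 + 0.1082×16.2 + 0.1311×30.3 + 0.2294×61.8 + 0.3469×52.8 = 39.4248 per 10 000.
The Lakeside Province: 0.0458×1.5 + 0.1386×6.8 + 0.1082×13.2 + 0.1311×24.5 + 0.2294×48.9 + 0.3469×41.2 = 31.1627 per 10 000.
Difference = 39.4248 − 31.1627 = 8.2621.

8.26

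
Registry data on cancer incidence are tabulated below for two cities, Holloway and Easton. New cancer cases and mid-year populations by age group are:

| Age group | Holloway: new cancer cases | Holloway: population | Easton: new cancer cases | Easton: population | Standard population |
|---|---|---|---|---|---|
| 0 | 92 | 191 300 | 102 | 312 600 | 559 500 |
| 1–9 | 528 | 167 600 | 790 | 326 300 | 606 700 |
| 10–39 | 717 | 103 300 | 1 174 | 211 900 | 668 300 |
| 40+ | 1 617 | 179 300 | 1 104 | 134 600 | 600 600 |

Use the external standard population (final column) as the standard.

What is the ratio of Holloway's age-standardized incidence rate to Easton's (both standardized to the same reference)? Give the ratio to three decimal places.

Age-specific rates per 100 000 for Holloway: 48.09, 315.04, 694.09, 901.84.
For Easton: 32.63, 242.11, 554.03, 820.21.
Standard total = 2 435 100; weights = 0.2298, 0.2491, 0.2744, 0.2466.
Holloway: 0.2298×48.09 + 0.2491×315.04 + 0.2744×694.09 + 0.2466×901.84 = 502.4634 per 100 000.
Easton: 0.2298×32.63 + 0.2491×242.11 + 0.2744×554.03 + 0.2466×820.21 = 422.1683 per 100 000.
Ratio = 502.4634 ÷ 422.1683 = 1.19020.

1.190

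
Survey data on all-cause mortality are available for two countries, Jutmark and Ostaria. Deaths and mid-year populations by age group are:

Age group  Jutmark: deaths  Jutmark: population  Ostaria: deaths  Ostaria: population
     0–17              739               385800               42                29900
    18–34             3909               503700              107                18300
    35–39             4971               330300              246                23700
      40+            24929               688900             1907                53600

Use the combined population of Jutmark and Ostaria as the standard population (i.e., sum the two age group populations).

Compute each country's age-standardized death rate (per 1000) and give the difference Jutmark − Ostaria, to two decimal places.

1.63

Age-specific rates per 1000 for Jutmark: 1.916, 7.761, 15.050, 36.187.
For Ostaria: 1.405, 5.847, 10.380, 35.578.
Combined standard total = 2034200; weights = 0.2044, 0.2566, 0.1740, 0.3650.
Jutmark: 0.2044×1.916 + 0.2566×7.761 + 0.1740×15.050 + 0.3650×36.187 = 18.2104 per 1000.
Ostaria: 0.2044×1.405 + 0.2566×5.847 + 0.1740×10.380 + 0.3650×35.578 = 16.5802 per 1000.
Difference = 18.2104 − 16.5802 = 1.6302.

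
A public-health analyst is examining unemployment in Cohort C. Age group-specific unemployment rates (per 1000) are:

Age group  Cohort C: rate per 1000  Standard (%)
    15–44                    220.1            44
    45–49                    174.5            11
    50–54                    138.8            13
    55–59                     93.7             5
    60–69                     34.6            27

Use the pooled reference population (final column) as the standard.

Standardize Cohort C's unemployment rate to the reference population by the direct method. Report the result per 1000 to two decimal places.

148.11

Standard weights: 0.44, 0.11, 0.13, 0.05, 0.27.
Standardized rate: 0.4400×220.1 + 0.1100×174.5 + 0.1300×138.8 + 0.0500×93.7 + 0.2700×34.6 = 148.1100 per 1000.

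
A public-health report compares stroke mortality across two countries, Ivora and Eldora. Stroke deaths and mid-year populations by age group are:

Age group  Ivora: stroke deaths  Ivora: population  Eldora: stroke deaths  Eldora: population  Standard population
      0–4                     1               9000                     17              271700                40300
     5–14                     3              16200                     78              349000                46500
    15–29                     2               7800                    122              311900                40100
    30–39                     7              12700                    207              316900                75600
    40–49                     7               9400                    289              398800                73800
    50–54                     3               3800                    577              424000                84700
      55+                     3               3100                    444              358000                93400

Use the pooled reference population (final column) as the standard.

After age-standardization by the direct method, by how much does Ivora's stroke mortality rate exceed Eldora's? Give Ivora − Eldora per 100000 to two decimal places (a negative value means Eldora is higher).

Age-specific rates per 100000 for Ivora: 11.11, 18.52, 25.64, 55.12, 74.47, 78.95, 96.77.
For Eldora: 6.26, 22.35, 39.12, 65.32, 72.47, 136.08, 124.02.
Standard total = 454400; weights = 0.0887, 0.1023, 0.0882, 0.1664, 0.1624, 0.1864, 0.2055.
Ivora: 0.0887×11.11 + 0.1023×18.52 + 0.0882×25.64 + 0.1664×55.12 + 0.1624×74.47 + 0.1864×78.95 + 0.2055×96.77 = 61.0152 per 100000.
Eldora: 0.0887×6.26 + 0.1023×22.35 + 0.0882×39.12 + 0.1664×65.32 + 0.1624×72.47 + 0.1864×136.08 + 0.2055×124.02 = 79.7894 per 100000.
Difference = 61.0152 − 79.7894 = -18.7742.

-18.77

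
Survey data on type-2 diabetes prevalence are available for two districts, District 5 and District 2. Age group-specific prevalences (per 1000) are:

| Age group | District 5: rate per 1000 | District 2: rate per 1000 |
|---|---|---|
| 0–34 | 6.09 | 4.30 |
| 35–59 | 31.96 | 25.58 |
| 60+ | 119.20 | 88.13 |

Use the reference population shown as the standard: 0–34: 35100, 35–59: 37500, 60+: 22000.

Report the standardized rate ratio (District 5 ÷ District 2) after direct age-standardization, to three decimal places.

1.323

Standard total = 94600; weights = 0.3710, 0.3964, 0.2326.
District 5: 0.3710×6.09 + 0.3964×31.96 + 0.2326×119.20 = 42.6497 per 1000.
District 2: 0.3710×4.30 + 0.3964×25.58 + 0.2326×88.13 = 32.2309 per 1000.
Ratio = 42.6497 ÷ 32.2309 = 1.32326.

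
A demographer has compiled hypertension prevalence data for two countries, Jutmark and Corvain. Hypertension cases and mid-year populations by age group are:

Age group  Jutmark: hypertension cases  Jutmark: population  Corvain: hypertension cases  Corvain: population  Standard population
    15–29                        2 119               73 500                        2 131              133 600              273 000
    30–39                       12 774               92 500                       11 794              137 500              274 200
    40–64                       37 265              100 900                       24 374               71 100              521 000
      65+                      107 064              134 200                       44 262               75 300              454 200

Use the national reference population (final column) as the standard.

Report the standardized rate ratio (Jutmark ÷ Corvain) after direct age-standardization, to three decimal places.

1.268

Age-specific rates per 1 000 for Jutmark: 28.830, 138.097, 369.326, 797.794.
For Corvain: 15.951, 85.775, 342.813, 587.809.
Standard total = 1 522 400; weights = 0.1793, 0.1801, 0.3422, 0.2983.
Jutmark: 0.1793×28.830 + 0.1801×138.097 + 0.3422×369.326 + 0.2983×797.794 = 394.4521 per 1 000.
Corvain: 0.1793×15.951 + 0.1801×85.775 + 0.3422×342.813 + 0.2983×587.809 = 310.9972 per 1 000.
Ratio = 394.4521 ÷ 310.9972 = 1.26835.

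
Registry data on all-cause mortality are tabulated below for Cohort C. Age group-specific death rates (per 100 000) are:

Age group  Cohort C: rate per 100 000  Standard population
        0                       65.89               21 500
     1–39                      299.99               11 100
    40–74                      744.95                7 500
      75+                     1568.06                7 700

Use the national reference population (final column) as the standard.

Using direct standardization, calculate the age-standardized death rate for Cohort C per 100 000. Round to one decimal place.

Standard total = 47 800; weights = 0.4498, 0.2322, 0.1569, 0.1611.
Standardized rate: 0.4498×65.89 + 0.2322×299.99 + 0.1569×744.95 + 0.1611×1568.06 = 468.7806 per 100 000.

468.8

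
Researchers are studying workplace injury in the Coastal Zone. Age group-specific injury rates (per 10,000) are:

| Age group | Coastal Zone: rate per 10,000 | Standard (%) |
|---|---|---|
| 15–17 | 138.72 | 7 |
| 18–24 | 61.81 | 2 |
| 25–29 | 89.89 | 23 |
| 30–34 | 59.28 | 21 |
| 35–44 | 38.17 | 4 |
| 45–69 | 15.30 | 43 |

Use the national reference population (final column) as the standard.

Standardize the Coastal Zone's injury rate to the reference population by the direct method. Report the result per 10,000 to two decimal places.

Standard weights: 0.07, 0.02, 0.23, 0.21, 0.04, 0.43.
Standardized rate: 0.0700×138.72 + 0.0200×61.81 + 0.2300×89.89 + 0.2100×59.28 + 0.0400×38.17 + 0.4300×15.30 = 52.1759 per 10,000.

52.18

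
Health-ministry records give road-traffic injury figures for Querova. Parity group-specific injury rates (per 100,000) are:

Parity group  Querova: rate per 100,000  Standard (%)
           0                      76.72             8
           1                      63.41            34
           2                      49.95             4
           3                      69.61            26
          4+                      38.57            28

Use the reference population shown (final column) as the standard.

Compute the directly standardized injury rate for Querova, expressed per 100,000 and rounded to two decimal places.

58.59

Standard weights: 0.08, 0.34, 0.04, 0.26, 0.28.
Standardized rate: 0.0800×76.72 + 0.3400×63.41 + 0.0400×49.95 + 0.2600×69.61 + 0.2800×38.57 = 58.5932 per 100,000.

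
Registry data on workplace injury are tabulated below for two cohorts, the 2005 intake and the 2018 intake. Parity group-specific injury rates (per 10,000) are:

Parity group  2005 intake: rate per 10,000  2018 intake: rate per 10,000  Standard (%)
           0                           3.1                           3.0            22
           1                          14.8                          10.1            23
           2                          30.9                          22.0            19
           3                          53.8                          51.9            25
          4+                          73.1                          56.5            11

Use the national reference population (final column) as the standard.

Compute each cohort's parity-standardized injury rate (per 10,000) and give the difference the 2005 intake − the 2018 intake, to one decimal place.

5.1

Standard weights: 0.22, 0.23, 0.19, 0.25, 0.11.
The 2005 intake: 0.2200×3.1 + 0.2300×14.8 + 0.1900×30.9 + 0.2500×53.8 + 0.1100×73.1 = 31.4480 per 10,000.
The 2018 intake: 0.2200×3.0 + 0.2300×10.1 + 0.1900×22.0 + 0.2500×51.9 + 0.1100×56.5 = 26.3530 per 10,000.
Difference = 31.4480 − 26.3530 = 5.0950.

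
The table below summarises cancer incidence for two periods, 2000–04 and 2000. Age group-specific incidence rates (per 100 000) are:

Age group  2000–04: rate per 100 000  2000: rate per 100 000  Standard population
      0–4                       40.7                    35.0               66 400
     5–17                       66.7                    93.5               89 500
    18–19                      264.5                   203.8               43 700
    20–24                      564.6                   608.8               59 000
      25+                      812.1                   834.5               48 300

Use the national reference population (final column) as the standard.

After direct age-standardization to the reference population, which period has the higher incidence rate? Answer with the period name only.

2000

Standard total = 306 900; weights = 0.2164, 0.2916, 0.1424, 0.1922, 0.1574.
2000–04: 0.2164×40.7 + 0.2916×66.7 + 0.1424×264.5 + 0.1922×564.6 + 0.1574×812.1 = 302.2698 per 100 000.
2000: 0.2164×35.0 + 0.2916×93.5 + 0.1424×203.8 + 0.1922×608.8 + 0.1574×834.5 = 312.2315 per 100 000.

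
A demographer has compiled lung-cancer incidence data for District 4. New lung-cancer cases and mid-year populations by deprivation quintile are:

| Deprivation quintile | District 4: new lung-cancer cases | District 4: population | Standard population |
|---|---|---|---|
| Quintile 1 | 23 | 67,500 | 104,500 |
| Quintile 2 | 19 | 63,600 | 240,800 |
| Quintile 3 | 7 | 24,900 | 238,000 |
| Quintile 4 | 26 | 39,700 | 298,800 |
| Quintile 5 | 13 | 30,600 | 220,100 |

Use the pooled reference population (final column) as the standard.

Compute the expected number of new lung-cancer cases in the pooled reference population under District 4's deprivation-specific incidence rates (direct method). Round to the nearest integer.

464

Deprivation-specific rates per 100,000 for District 4: 34.07, 29.87, 28.11, 65.49, 42.48.
Expected new lung-cancer cases = Σ (standard pop × deprivation-specific rate ÷ 100,000)
= 104,500×34.07/100,000 + 240,800×29.87/100,000 + 238,000×28.11/100,000 + 298,800×65.49/100,000 + 220,100×42.48/100,000
= 35.61 + 71.94 + 66.91 + 195.69 + 93.51 = 463.65.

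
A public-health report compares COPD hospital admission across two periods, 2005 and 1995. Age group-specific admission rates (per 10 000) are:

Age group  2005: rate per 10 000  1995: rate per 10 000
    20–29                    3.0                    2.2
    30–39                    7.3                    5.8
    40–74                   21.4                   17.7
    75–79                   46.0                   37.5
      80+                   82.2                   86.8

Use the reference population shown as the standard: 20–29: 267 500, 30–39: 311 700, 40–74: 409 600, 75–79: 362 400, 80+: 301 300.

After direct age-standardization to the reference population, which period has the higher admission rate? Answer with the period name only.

Standard total = 1 652 500; weights = 0.1619, 0.1886, 0.2479, 0.2193, 0.1823.
2005: 0.1619×3.0 + 0.1886×7.3 + 0.2479×21.4 + 0.2193×46.0 + 0.1823×82.2 = 32.2424 per 10 000.
1995: 0.1619×2.2 + 0.1886×5.8 + 0.2479×17.7 + 0.2193×37.5 + 0.1823×86.8 = 29.8875 per 10 000.

2005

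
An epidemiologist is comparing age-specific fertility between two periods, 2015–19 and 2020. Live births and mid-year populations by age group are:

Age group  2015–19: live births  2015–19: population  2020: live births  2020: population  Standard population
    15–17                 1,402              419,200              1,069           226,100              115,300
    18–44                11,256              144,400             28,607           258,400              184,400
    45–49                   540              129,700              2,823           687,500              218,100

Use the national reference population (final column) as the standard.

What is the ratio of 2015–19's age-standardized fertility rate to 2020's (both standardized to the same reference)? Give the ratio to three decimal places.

Age-specific rates per 1,000 for 2015–19: 3.344, 77.950, 4.163.
For 2020: 4.728, 110.708, 4.106.
Standard total = 517,800; weights = 0.2227, 0.3561, 0.4212.
2015–19: 0.2227×3.344 + 0.3561×77.950 + 0.4212×4.163 = 30.2582 per 1,000.
2020: 0.2227×4.728 + 0.3561×110.708 + 0.4212×4.106 = 42.2080 per 1,000.
Ratio = 30.2582 ÷ 42.2080 = 0.71688.

0.717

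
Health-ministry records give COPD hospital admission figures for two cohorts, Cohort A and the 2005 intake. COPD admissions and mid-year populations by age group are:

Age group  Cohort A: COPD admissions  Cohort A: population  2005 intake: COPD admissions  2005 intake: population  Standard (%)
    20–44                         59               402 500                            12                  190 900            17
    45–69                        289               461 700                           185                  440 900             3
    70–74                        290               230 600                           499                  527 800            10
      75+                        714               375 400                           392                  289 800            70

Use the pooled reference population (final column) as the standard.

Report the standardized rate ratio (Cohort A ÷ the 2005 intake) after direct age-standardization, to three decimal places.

Age-specific rates per 10 000 for Cohort A: 1.47, 6.26, 12.58, 19.02.
For the 2005 intake: 0.63, 4.20, 9.45, 13.53.
Standard weights: 0.17, 0.03, 0.10, 0.70.
Cohort A: 0.1700×1.47 + 0.0300×6.26 + 0.1000×12.58 + 0.7000×19.02 = 15.0084 per 10 000.
The 2005 intake: 0.1700×0.63 + 0.0300×4.20 + 0.1000×9.45 + 0.7000×13.53 = 10.6468 per 10 000.
Ratio = 15.0084 ÷ 10.6468 = 1.40966.

1.410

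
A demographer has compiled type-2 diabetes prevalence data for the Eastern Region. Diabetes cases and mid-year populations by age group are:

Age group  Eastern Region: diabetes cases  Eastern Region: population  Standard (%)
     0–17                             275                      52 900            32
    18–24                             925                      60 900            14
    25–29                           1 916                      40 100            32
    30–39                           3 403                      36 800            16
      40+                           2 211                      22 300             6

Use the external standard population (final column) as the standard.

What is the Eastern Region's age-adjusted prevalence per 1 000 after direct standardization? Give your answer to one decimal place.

Age-specific rates per 1 000 for the Eastern Region: 5.198, 15.189, 47.781, 92.473, 99.148.
Standard weights: 0.32, 0.14, 0.32, 0.16, 0.06.
Standardized rate: 0.3200×5.198 + 0.1400×15.189 + 0.3200×47.781 + 0.1600×92.473 + 0.0600×99.148 = 39.8243 per 1 000.

39.8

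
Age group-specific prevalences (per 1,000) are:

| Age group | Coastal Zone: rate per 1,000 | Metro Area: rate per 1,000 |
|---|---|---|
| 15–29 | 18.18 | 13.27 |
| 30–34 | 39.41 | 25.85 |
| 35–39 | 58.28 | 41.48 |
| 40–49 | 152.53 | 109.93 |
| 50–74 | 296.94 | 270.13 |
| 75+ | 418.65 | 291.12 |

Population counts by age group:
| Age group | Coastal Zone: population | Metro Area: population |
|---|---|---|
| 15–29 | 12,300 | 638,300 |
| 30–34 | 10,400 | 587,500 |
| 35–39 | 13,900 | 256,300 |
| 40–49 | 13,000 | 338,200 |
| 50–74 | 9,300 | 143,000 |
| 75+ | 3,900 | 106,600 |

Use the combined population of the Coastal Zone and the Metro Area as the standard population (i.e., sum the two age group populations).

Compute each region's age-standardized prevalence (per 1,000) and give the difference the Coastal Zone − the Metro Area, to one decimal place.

Combined standard total = 2,132,700; weights = 0.3051, 0.2803, 0.1267, 0.1647, 0.0714, 0.0518.
The Coastal Zone: 0.3051×18.18 + 0.2803×39.41 + 0.1267×58.28 + 0.1647×152.53 + 0.0714×296.94 + 0.0518×418.65 = 91.9922 per 1,000.
The Metro Area: 0.3051×13.27 + 0.2803×25.85 + 0.1267×41.48 + 0.1647×109.93 + 0.0714×270.13 + 0.0518×291.12 = 69.0271 per 1,000.
Difference = 91.9922 − 69.0271 = 22.9651.

23.0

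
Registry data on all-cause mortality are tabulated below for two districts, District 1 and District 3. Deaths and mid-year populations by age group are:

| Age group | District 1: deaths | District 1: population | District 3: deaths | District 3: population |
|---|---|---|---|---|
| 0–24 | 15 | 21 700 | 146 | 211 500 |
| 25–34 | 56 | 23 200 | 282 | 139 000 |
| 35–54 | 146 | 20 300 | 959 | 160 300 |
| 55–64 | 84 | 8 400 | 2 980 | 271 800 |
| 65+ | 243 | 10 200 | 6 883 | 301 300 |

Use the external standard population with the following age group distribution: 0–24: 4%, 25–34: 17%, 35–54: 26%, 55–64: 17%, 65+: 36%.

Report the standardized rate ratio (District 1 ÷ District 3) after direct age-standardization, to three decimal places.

Age-specific rates per 100 000 for District 1: 69.12, 241.38, 719.21, 1000.00, 2382.35.
For District 3: 69.03, 202.88, 598.25, 1096.39, 2284.43.
Standard weights: 0.04, 0.17, 0.26, 0.17, 0.36.
District 1: 0.0400×69.12 + 0.1700×241.38 + 0.2600×719.21 + 0.1700×1000.00 + 0.3600×2382.35 = 1258.4416 per 100 000.
District 3: 0.0400×69.03 + 0.1700×202.88 + 0.2600×598.25 + 0.1700×1096.39 + 0.3600×2284.43 = 1201.5796 per 100 000.
Ratio = 1258.4416 ÷ 1201.5796 = 1.04732.

1.047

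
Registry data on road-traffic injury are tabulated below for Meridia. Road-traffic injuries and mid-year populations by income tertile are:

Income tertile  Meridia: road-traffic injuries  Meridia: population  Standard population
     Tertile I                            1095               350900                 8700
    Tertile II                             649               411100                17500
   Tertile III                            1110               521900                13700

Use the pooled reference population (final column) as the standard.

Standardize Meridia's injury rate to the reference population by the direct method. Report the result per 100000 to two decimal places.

210.31

Income-specific rates per 100000 for Meridia: 312.05, 157.87, 212.68.
Standard total = 39900; weights = 0.2180, 0.4386, 0.3434.
Standardized rate: 0.2180×312.05 + 0.4386×157.87 + 0.3434×212.68 = 210.3098 per 100000.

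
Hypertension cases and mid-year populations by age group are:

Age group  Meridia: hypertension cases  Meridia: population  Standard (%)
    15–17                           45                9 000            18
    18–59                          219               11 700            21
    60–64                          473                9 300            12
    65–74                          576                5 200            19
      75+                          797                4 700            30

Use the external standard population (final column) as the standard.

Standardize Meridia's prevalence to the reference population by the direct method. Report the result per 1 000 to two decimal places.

82.85

Age-specific rates per 1 000 for Meridia: 5.000, 18.718, 50.860, 110.769, 169.574.
Standard weights: 0.18, 0.21, 0.12, 0.19, 0.30.
Standardized rate: 0.1800×5.000 + 0.2100×18.718 + 0.1200×50.860 + 0.1900×110.769 + 0.3000×169.574 = 82.8525 per 1 000.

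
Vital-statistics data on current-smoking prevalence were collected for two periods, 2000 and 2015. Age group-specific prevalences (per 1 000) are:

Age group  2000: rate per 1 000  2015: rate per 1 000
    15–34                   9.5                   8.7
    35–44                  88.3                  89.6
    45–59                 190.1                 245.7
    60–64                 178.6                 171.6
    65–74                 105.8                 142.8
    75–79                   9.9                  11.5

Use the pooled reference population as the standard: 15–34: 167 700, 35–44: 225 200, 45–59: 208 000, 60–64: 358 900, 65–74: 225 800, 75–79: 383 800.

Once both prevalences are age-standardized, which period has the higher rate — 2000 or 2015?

2015

Standard total = 1 569 400; weights = 0.1069, 0.1435, 0.1325, 0.2287, 0.1439, 0.2446.
2000: 0.1069×9.5 + 0.1435×88.3 + 0.1325×190.1 + 0.2287×178.6 + 0.1439×105.8 + 0.2446×9.9 = 97.3671 per 1 000.
2015: 0.1069×8.7 + 0.1435×89.6 + 0.1325×245.7 + 0.2287×171.6 + 0.1439×142.8 + 0.2446×11.5 = 108.9510 per 1 000.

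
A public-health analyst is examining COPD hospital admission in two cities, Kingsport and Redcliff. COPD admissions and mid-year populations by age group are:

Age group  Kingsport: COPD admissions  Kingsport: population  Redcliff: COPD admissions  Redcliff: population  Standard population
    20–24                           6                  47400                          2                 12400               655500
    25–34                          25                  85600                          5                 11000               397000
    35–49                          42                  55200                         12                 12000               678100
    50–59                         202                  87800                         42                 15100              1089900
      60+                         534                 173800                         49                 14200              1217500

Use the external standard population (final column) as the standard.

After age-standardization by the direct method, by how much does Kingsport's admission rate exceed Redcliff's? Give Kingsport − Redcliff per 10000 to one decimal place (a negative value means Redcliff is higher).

-3.1

Age-specific rates per 10000 for Kingsport: 1.27, 2.92, 7.61, 23.01, 30.72.
For Redcliff: 1.61, 4.55, 10.00, 27.81, 34.51.
Standard total = 4038000; weights = 0.1623, 0.0983, 0.1679, 0.2699, 0.3015.
Kingsport: 0.1623×1.27 + 0.0983×2.92 + 0.1679×7.61 + 0.2699×23.01 + 0.3015×30.72 = 17.2440 per 10000.
Redcliff: 0.1623×1.61 + 0.0983×4.55 + 0.1679×10.00 + 0.2699×27.81 + 0.3015×34.51 = 20.2997 per 10000.
Difference = 17.2440 − 20.2997 = -3.0557.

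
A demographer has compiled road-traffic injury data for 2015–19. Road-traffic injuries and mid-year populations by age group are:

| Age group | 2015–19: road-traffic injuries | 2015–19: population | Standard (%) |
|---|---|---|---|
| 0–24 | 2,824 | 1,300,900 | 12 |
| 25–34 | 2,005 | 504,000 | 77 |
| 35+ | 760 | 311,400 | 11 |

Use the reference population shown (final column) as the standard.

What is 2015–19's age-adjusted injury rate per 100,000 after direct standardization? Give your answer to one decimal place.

Age-specific rates per 100,000 for 2015–19: 217.08, 397.82, 244.06.
Standard weights: 0.12, 0.77, 0.11.
Standardized rate: 0.1200×217.08 + 0.7700×397.82 + 0.1100×244.06 = 359.2156 per 100,000.

359.2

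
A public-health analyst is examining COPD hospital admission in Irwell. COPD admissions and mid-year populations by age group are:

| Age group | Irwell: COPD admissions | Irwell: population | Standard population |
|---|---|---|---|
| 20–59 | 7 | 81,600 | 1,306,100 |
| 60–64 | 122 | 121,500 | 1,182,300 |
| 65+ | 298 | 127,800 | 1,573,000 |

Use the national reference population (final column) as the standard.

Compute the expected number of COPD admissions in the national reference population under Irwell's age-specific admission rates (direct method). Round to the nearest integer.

Age-specific rates per 10,000 for Irwell: 0.86, 10.04, 23.32.
Expected COPD admissions = Σ (standard pop × age-specific rate ÷ 10,000)
= 1,306,100×0.86/10,000 + 1,182,300×10.04/10,000 + 1,573,000×23.32/10,000
= 112.04 + 1187.17 + 3667.87 = 4967.08.

4967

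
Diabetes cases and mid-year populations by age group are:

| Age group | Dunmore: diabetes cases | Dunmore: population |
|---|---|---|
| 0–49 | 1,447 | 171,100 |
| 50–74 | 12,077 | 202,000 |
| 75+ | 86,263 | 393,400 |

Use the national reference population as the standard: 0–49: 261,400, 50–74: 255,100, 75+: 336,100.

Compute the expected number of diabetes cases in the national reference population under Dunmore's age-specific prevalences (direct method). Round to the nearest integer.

91161

Age-specific rates per 1,000 for Dunmore: 8.457, 59.787, 219.276.
Expected diabetes cases = Σ (standard pop × age-specific rate ÷ 1,000)
= 261,400×8.457/1,000 + 255,100×59.787/1,000 + 336,100×219.276/1,000
= 2210.67 + 15251.70 + 73698.51 = 91160.88.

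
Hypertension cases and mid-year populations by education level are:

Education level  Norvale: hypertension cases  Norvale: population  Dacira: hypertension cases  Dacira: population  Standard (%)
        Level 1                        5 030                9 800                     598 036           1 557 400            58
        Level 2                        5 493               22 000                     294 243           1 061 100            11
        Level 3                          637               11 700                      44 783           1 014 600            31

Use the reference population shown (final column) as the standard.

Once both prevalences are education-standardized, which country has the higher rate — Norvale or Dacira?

Education-specific rates per 1 000 for Norvale: 513.265, 249.682, 54.444.
For Dacira: 383.996, 277.300, 44.139.
Standard weights: 0.58, 0.11, 0.31.
Norvale: 0.5800×513.265 + 0.1100×249.682 + 0.3100×54.444 = 342.0367 per 1 000.
Dacira: 0.5800×383.996 + 0.1100×277.300 + 0.3100×44.139 = 266.9039 per 1 000.
The crude rates (256.55 vs 257.92) would put Dacira higher, but that reflects its education composition; once standardized to a common education structure, Norvale has the higher underlying rate.

Norvale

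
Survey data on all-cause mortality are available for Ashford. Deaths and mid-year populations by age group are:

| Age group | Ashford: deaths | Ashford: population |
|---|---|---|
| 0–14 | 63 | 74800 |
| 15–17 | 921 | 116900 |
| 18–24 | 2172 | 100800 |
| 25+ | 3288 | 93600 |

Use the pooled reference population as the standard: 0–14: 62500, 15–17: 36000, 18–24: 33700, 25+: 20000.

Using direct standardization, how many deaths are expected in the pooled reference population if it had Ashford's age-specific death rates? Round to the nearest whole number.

1765

Age-specific rates per 100000 for Ashford: 84.22, 787.85, 2154.76, 3512.82.
Expected deaths = Σ (standard pop × age-specific rate ÷ 100000)
= 62500×84.22/100000 + 36000×787.85/100000 + 33700×2154.76/100000 + 20000×3512.82/100000
= 52.64 + 283.63 + 726.15 + 702.56 = 1764.99.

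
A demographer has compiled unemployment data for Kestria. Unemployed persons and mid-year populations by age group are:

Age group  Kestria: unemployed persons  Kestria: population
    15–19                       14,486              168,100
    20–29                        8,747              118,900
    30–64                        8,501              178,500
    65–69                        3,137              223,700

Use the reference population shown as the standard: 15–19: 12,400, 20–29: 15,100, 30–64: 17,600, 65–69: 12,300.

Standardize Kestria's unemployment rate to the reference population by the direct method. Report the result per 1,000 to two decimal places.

55.58

Age-specific rates per 1,000 for Kestria: 86.175, 73.566, 47.625, 14.023.
Standard total = 57,400; weights = 0.2160, 0.2631, 0.3066, 0.2143.
Standardized rate: 0.2160×86.175 + 0.2631×73.566 + 0.3066×47.625 + 0.2143×14.023 = 55.5766 per 1,000.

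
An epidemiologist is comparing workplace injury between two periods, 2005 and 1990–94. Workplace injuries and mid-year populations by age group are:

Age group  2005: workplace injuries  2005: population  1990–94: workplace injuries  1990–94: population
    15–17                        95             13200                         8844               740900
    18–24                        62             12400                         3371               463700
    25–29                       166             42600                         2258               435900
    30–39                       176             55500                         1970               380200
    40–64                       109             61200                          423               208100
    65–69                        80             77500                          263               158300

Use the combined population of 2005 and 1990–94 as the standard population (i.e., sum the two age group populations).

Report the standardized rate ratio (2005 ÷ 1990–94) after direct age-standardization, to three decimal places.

Age-specific rates per 10000 for 2005: 71.97, 50.00, 38.97, 31.71, 17.81, 10.32.
For 1990–94: 119.37, 72.70, 51.80, 51.81, 20.33, 16.61.
Combined standard total = 2649500; weights = 0.2846, 0.1797, 0.1806, 0.1644, 0.1016, 0.0890.
2005: 0.2846×71.97 + 0.1797×50.00 + 0.1806×38.97 + 0.1644×31.71 + 0.1016×17.81 + 0.0890×10.32 = 44.4500 per 10000.
1990–94: 0.2846×119.37 + 0.1797×72.70 + 0.1806×51.80 + 0.1644×51.81 + 0.1016×20.33 + 0.0890×16.61 = 68.4586 per 10000.
Ratio = 44.4500 ÷ 68.4586 = 0.64930.

0.649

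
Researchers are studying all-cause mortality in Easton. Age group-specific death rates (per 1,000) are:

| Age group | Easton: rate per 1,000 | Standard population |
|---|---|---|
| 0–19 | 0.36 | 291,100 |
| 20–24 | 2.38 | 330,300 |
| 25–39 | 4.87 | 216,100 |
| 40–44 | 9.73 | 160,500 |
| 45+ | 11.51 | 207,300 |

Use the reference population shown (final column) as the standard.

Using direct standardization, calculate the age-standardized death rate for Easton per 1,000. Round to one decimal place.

Standard total = 1,205,300; weights = 0.2415, 0.2740, 0.1793, 0.1332, 0.1720.
Standardized rate: 0.2415×0.36 + 0.2740×2.38 + 0.1793×4.87 + 0.1332×9.73 + 0.1720×11.51 = 4.8876 per 1,000.

4.9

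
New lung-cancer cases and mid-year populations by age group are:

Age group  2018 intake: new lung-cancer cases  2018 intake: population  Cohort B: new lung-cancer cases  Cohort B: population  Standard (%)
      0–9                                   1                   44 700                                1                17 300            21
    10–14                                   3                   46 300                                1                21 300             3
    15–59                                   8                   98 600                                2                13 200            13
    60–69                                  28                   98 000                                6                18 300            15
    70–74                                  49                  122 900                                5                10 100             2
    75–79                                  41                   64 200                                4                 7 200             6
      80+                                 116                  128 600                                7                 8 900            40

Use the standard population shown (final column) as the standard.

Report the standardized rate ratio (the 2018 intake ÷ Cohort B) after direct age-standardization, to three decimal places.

1.061

Age-specific rates per 100 000 for the 2018 intake: 2.24, 6.48, 8.11, 28.57, 39.87, 63.86, 90.20.
For Cohort B: 5.78, 4.69, 15.15, 32.79, 49.50, 55.56, 78.65.
Standard weights: 0.21, 0.03, 0.13, 0.15, 0.02, 0.06, 0.40.
The 2018 intake: 0.2100×2.24 + 0.0300×6.48 + 0.1300×8.11 + 0.1500×28.57 + 0.0200×39.87 + 0.0600×63.86 + 0.4000×90.20 = 46.7147 per 100 000.
Cohort B: 0.2100×5.78 + 0.0300×4.69 + 0.1300×15.15 + 0.1500×32.79 + 0.0200×49.50 + 0.0600×55.56 + 0.4000×78.65 = 44.0266 per 100 000.
Ratio = 46.7147 ÷ 44.0266 = 1.06106.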